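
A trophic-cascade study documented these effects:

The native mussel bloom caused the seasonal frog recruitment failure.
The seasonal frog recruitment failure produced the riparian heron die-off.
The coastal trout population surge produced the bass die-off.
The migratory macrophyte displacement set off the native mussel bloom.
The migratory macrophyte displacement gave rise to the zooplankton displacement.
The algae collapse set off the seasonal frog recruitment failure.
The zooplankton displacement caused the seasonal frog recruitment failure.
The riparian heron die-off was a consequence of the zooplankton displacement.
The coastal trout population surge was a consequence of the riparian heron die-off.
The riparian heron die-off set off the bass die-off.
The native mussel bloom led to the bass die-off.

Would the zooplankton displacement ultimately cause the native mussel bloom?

No

The zooplankton displacement leads to the seasonal frog recruitment failure, the riparian heron die-off, the coastal trout population surge, the bass die-off; the native mussel bloom is not among them.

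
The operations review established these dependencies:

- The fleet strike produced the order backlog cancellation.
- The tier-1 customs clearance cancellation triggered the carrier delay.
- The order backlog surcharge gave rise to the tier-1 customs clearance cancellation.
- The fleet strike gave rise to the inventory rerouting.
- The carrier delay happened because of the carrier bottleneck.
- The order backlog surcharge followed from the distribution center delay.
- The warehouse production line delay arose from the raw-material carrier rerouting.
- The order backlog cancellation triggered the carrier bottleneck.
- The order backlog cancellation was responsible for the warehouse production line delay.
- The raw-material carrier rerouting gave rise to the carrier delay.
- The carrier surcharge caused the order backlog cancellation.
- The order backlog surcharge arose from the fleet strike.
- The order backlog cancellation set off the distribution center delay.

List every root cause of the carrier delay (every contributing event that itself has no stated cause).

the carrier surcharge, the fleet strike, the raw-material carrier rerouting

Tracing upstream from the carrier delay: the carrier delay ← the carrier bottleneck ← the order backlog cancellation ← the fleet strike.
A separate upstream branch: the carrier delay ← the carrier bottleneck ← the order backlog cancellation ← the carrier surcharge.
A separate upstream branch: the carrier delay ← the raw-material carrier rerouting.
Each of those chain origins has no stated cause.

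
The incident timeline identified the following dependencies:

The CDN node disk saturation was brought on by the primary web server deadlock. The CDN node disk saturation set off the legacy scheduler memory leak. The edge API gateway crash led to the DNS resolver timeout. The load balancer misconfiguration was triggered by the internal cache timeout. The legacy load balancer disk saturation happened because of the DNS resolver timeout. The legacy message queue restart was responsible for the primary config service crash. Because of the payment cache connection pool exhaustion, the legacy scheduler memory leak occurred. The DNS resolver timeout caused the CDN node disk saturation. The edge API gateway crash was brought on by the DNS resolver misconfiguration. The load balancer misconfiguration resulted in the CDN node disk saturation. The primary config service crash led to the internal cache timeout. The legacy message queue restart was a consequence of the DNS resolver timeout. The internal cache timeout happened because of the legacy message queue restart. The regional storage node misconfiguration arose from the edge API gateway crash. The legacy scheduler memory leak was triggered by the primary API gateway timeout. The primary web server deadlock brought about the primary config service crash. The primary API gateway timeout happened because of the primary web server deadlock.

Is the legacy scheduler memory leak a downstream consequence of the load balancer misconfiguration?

Yes

There is a causal chain: the load balancer misconfiguration → the CDN node disk saturation → the legacy scheduler memory leak.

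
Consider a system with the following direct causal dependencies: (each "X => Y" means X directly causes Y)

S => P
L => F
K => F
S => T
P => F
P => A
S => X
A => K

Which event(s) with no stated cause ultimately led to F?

Tracing upstream from F: F ← P ← S.
A separate upstream branch: F ← L.
Each of those chain origins has no stated cause.

L, S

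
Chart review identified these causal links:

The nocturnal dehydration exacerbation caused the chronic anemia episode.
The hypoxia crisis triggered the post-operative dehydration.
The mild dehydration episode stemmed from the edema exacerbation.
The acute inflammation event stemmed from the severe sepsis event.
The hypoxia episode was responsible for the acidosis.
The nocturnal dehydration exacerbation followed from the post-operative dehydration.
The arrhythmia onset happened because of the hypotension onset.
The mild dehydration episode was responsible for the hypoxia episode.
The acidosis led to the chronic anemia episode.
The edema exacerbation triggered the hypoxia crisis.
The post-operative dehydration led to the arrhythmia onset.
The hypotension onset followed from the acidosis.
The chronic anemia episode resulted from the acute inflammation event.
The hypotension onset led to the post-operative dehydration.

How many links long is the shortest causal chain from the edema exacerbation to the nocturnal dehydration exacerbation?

Shortest chain: the edema exacerbation → the hypoxia crisis → the post-operative dehydration → the nocturnal dehydration exacerbation.

3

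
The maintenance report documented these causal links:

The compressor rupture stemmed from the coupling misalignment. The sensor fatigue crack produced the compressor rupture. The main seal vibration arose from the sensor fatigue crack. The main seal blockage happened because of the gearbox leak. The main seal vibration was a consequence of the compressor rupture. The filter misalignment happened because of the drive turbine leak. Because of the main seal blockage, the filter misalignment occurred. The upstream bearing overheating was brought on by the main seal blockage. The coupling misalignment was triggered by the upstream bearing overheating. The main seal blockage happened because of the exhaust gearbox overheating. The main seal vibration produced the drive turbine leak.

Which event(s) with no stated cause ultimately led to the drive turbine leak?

Tracing upstream from the drive turbine leak: the drive turbine leak ← the main seal vibration ← the compressor rupture ← the coupling misalignment ← the upstream bearing overheating ← the main seal blockage ← the exhaust gearbox overheating.
A separate upstream branch: the drive turbine leak ← the main seal vibration ← the compressor rupture ← the coupling misalignment ← the upstream bearing overheating ← the main seal blockage ← the gearbox leak.
A separate upstream branch: the drive turbine leak ← the main seal vibration ← the sensor fatigue crack.
Each of those chain origins has no stated cause.

the exhaust gearbox overheating, the gearbox leak, the sensor fatigue crack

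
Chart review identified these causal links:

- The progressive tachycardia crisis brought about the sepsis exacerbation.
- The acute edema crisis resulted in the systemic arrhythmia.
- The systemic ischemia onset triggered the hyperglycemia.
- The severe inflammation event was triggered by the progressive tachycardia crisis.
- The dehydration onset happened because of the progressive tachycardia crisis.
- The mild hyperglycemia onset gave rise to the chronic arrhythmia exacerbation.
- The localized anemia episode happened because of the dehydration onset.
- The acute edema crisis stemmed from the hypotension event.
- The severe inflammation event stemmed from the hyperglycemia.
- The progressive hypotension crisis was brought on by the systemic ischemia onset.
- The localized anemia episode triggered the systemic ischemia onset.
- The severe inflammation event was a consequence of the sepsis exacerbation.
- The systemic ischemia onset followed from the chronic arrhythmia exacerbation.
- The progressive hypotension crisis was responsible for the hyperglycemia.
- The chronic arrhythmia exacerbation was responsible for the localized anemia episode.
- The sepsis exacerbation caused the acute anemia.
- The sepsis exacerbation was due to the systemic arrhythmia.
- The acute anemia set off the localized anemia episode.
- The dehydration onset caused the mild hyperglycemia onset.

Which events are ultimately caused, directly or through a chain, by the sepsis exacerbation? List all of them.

Direct effects: the acute anemia, the severe inflammation event.
2 steps out: the localized anemia episode.
3 steps out: the systemic ischemia onset.
4 steps out: the progressive hypotension crisis, the hyperglycemia.
Not reachable from it: the hypotension event, the acute edema crisis, the progressive tachycardia crisis, the systemic arrhythmia, the dehydration onset, the mild hyperglycemia onset, the chronic arrhythmia exacerbation.

the acute anemia, the hyperglycemia, the localized anemia episode, the progressive hypotension crisis, the severe inflammation event, the systemic ischemia onset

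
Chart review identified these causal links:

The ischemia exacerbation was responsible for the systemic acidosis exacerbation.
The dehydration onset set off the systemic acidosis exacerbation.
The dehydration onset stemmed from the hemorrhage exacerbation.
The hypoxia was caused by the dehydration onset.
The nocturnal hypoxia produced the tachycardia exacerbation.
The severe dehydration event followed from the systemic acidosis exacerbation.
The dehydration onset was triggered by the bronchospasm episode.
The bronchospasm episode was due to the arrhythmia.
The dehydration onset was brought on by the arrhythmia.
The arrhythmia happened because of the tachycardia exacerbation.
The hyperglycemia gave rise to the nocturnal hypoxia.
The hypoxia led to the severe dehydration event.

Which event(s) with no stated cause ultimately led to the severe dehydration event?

Tracing upstream from the severe dehydration event: the severe dehydration event ← the systemic acidosis exacerbation ← the dehydration onset ← the arrhythmia ← the tachycardia exacerbation ← the nocturnal hypoxia ← the hyperglycemia.
A separate upstream branch: the severe dehydration event ← the systemic acidosis exacerbation ← the dehydration onset ← the hemorrhage exacerbation.
A separate upstream branch: the severe dehydration event ← the systemic acidosis exacerbation ← the ischemia exacerbation.
Each of those chain origins has no stated cause.

the hemorrhage exacerbation, the hyperglycemia, the ischemia exacerbation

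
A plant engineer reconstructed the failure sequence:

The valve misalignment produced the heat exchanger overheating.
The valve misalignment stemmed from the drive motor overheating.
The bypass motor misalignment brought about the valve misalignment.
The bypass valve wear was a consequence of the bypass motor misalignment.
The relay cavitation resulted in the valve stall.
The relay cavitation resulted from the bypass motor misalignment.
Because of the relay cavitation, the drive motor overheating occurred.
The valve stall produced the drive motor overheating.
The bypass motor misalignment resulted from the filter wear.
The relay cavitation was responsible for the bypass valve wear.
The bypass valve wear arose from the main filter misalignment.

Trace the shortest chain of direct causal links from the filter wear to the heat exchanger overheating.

the filter wear → the bypass motor misalignment
the bypass motor misalignment → the valve misalignment
the valve misalignment → the heat exchanger overheating
Length: 3 steps.

the filter wear → the bypass motor misalignment → the valve misalignment → the heat exchanger overheating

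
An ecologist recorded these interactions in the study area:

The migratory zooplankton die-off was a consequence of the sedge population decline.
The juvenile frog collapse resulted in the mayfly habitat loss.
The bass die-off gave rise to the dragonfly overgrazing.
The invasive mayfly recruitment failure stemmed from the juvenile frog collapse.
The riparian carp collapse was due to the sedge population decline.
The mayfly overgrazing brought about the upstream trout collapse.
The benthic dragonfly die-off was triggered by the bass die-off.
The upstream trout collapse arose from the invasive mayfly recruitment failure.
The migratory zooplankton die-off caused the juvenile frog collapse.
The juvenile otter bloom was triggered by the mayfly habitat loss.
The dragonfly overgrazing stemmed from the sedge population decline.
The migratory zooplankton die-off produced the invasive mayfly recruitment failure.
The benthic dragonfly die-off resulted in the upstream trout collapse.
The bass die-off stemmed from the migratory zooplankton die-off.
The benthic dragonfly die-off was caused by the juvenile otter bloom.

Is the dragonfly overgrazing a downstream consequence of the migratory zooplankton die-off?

There is a causal chain: the migratory zooplankton die-off → the bass die-off → the dragonfly overgrazing.

Yes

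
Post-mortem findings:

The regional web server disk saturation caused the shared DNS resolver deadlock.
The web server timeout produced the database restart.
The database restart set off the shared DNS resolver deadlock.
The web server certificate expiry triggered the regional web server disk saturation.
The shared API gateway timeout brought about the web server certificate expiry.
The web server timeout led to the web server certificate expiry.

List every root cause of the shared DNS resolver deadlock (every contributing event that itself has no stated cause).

the shared API gateway timeout, the web server timeout

Tracing upstream from the shared DNS resolver deadlock: the shared DNS resolver deadlock ← the regional web server disk saturation ← the web server certificate expiry ← the shared API gateway timeout.
A separate upstream branch: the shared DNS resolver deadlock ← the database restart ← the web server timeout.
Each of those chain origins has no stated cause.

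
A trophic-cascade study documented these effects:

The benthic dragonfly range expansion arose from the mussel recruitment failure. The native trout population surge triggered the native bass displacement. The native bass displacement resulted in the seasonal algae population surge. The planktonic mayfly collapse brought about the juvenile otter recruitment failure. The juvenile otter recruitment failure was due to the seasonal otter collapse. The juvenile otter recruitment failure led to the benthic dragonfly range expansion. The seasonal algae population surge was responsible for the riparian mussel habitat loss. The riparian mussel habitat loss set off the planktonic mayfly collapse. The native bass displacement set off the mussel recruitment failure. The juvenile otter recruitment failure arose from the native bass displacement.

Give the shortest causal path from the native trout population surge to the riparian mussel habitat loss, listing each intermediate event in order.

the native trout population surge → the native bass displacement
the native bass displacement → the seasonal algae population surge
the seasonal algae population surge → the riparian mussel habitat loss
Length: 3 steps.

the native trout population surge → the native bass displacement → the seasonal algae population surge → the riparian mussel habitat loss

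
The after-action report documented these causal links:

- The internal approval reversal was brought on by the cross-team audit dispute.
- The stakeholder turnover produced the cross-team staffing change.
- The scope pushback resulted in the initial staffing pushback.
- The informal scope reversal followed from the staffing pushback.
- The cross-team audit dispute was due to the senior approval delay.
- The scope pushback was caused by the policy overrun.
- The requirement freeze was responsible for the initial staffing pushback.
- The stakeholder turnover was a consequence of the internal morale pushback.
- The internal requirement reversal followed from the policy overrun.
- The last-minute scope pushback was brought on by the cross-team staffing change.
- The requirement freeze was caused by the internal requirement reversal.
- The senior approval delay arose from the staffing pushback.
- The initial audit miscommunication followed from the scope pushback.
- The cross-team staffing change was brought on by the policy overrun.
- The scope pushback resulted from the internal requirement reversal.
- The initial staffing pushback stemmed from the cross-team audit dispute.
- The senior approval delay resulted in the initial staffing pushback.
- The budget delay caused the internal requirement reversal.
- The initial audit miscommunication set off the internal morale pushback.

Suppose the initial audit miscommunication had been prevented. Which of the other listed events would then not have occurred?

Downstream of the initial audit miscommunication: the internal morale pushback, the stakeholder turnover, the cross-team staffing change, the last-minute scope pushback.
Of those, still caused via another path: the cross-team staffing change, the last-minute scope pushback.
The remainder have no surviving cause.

the internal morale pushback, the stakeholder turnover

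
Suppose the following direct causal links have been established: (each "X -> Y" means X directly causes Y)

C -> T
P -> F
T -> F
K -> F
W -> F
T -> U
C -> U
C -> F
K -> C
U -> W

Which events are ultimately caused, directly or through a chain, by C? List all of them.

Direct effects: T, U, F.
2 steps out: W.
Not reachable from it: K, P.

F, T, U, W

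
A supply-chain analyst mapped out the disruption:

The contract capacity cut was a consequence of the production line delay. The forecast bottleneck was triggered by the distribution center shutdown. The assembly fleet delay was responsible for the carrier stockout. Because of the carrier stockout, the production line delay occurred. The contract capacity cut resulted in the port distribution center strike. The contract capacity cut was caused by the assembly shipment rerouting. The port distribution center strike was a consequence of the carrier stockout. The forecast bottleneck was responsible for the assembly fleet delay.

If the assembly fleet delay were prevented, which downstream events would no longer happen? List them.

Downstream of the assembly fleet delay: the carrier stockout, the production line delay, the contract capacity cut, the port distribution center strike.
Of those, still caused via another path: the contract capacity cut, the port distribution center strike.
The remainder have no surviving cause.

the carrier stockout, the production line delay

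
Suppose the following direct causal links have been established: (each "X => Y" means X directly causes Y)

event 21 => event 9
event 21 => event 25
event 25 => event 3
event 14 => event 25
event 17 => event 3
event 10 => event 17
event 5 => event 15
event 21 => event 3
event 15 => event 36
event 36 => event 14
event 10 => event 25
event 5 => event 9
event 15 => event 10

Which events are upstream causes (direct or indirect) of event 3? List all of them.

Immediate causes of event 3: event 21, event 25, event 17.
Further upstream: event 5, event 15, event 36, event 14, event 10.

event 10, event 14, event 15, event 17, event 21, event 25, event 36, event 5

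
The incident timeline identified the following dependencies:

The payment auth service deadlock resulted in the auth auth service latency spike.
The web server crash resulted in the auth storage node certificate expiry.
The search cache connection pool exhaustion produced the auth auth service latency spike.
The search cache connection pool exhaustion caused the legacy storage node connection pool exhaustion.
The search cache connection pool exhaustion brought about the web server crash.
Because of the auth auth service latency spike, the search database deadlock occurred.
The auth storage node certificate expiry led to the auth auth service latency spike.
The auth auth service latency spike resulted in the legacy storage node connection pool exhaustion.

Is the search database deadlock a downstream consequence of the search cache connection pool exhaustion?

There is a causal chain: the search cache connection pool exhaustion → the auth auth service latency spike → the search database deadlock.

Yes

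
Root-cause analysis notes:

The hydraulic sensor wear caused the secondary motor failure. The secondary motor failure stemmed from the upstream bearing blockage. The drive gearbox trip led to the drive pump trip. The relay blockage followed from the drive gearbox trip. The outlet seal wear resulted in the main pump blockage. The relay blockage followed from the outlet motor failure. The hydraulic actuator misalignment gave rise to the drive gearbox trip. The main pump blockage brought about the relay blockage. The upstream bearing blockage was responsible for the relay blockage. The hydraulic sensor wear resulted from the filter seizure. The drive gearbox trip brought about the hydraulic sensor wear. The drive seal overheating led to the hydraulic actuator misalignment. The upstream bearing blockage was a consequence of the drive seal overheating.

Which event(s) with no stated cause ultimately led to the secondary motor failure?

Tracing upstream from the secondary motor failure: the secondary motor failure ← the upstream bearing blockage ← the drive seal overheating.
A separate upstream branch: the secondary motor failure ← the hydraulic sensor wear ← the filter seizure.
Each of those chain origins has no stated cause.

the drive seal overheating, the filter seizure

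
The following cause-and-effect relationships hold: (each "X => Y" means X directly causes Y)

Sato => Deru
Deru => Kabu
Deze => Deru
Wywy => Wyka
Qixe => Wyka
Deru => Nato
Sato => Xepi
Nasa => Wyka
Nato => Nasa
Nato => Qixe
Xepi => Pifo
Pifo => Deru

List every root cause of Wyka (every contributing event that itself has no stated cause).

Deze, Sato, Wywy

Tracing upstream from Wyka: Wyka ← Nasa ← Nato ← Deru ← Sato.
A separate upstream branch: Wyka ← Wywy.
A separate upstream branch: Wyka ← Nasa ← Nato ← Deru ← Deze.
Each of those chain origins has no stated cause.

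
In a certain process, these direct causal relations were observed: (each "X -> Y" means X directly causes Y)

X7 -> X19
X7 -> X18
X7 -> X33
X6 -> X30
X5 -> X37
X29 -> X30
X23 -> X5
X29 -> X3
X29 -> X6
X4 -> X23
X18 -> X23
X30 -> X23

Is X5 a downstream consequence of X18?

Yes

There is a causal chain: X18 → X23 → X5.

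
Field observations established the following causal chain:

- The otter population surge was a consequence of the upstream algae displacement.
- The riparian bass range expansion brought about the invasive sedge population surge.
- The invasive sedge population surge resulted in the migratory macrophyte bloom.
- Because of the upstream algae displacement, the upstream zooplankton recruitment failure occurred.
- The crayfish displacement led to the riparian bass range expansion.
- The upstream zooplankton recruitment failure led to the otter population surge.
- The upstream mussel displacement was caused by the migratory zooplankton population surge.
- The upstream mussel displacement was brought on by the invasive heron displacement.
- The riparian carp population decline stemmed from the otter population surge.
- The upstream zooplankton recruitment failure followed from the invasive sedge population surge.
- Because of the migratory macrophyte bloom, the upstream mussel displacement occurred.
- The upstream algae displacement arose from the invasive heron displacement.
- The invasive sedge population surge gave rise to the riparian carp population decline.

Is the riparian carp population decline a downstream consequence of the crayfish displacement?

There is a causal chain: the crayfish displacement → the riparian bass range expansion → the invasive sedge population surge → the riparian carp population decline.

Yes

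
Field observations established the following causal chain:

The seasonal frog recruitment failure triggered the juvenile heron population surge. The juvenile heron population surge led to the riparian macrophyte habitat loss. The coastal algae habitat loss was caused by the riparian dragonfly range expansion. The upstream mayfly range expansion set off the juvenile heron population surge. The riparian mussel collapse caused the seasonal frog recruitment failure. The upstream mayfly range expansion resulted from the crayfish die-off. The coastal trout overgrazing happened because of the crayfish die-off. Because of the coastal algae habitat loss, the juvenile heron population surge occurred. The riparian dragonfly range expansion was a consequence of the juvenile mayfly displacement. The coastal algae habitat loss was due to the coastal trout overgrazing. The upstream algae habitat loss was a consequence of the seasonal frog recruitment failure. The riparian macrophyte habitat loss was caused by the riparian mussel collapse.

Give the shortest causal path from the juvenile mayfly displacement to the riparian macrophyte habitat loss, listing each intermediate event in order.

the juvenile mayfly displacement → the riparian dragonfly range expansion
the riparian dragonfly range expansion → the coastal algae habitat loss
the coastal algae habitat loss → the juvenile heron population surge
the juvenile heron population surge → the riparian macrophyte habitat loss
Length: 4 steps.

the juvenile mayfly displacement → the riparian dragonfly range expansion → the coastal algae habitat loss → the juvenile heron population surge → the riparian macrophyte habitat loss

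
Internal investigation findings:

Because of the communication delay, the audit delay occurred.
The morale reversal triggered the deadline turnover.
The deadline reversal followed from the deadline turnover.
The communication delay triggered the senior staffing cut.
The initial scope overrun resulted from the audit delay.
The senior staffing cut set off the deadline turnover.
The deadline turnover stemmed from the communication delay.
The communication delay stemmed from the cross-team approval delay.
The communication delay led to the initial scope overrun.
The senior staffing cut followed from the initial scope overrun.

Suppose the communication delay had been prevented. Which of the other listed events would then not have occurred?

the audit delay, the initial scope overrun, the senior staffing cut

Downstream of the communication delay: the audit delay, the initial scope overrun, the senior staffing cut, the deadline turnover, the deadline reversal.
Of those, still caused via another path: the deadline turnover, the deadline reversal.
The remainder have no surviving cause.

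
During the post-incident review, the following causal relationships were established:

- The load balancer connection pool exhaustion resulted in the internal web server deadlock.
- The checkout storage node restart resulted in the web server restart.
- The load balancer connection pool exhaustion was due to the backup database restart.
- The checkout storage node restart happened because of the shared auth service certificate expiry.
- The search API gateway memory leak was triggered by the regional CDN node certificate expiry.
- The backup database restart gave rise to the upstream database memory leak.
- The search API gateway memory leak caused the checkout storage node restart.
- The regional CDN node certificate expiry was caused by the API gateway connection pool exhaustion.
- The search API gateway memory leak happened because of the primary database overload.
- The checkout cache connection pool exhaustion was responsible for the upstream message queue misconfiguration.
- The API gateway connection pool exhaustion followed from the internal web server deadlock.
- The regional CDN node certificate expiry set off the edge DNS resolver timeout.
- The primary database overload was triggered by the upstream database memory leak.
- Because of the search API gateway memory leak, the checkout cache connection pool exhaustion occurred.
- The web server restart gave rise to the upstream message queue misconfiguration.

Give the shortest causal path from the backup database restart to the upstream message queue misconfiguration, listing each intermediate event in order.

the backup database restart → the upstream database memory leak
the upstream database memory leak → the primary database overload
the primary database overload → the search API gateway memory leak
the search API gateway memory leak → the checkout cache connection pool exhaustion
the checkout cache connection pool exhaustion → the upstream message queue misconfiguration
Length: 5 steps.

the backup database restart → the upstream database memory leak → the primary database overload → the search API gateway memory leak → the checkout cache connection pool exhaustion → the upstream message queue misconfiguration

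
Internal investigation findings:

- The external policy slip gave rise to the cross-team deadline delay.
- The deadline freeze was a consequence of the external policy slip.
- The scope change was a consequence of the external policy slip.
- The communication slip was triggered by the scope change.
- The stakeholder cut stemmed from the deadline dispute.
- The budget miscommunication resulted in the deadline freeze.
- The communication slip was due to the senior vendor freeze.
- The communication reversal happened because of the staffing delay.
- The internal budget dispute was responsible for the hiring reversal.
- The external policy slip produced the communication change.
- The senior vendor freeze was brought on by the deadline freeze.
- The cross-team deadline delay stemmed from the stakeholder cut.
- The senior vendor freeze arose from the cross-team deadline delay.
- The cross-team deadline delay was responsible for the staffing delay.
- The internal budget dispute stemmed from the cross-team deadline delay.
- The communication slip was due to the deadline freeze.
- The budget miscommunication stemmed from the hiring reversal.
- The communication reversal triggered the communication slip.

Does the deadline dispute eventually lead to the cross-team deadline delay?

There is a causal chain: the deadline dispute → the stakeholder cut → the cross-team deadline delay.

Yes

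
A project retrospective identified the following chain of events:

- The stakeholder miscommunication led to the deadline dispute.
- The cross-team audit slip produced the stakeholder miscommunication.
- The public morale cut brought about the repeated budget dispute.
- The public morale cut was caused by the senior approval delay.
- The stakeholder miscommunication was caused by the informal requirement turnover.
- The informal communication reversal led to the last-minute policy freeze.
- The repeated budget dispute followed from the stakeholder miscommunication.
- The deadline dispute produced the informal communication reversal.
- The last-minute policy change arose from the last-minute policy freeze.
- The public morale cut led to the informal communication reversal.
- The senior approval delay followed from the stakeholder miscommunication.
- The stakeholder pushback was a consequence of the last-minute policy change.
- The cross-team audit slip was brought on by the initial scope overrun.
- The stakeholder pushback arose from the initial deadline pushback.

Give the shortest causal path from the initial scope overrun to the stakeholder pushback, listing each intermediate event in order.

the initial scope overrun → the cross-team audit slip → the stakeholder miscommunication → the deadline dispute → the informal communication reversal → the last-minute policy freeze → the last-minute policy change → the stakeholder pushback

the initial scope overrun → the cross-team audit slip
the cross-team audit slip → the stakeholder miscommunication
the stakeholder miscommunication → the deadline dispute
the deadline dispute → the informal communication reversal
the informal communication reversal → the last-minute policy freeze
the last-minute policy freeze → the last-minute policy change
the last-minute policy change → the stakeholder pushback
Length: 7 steps.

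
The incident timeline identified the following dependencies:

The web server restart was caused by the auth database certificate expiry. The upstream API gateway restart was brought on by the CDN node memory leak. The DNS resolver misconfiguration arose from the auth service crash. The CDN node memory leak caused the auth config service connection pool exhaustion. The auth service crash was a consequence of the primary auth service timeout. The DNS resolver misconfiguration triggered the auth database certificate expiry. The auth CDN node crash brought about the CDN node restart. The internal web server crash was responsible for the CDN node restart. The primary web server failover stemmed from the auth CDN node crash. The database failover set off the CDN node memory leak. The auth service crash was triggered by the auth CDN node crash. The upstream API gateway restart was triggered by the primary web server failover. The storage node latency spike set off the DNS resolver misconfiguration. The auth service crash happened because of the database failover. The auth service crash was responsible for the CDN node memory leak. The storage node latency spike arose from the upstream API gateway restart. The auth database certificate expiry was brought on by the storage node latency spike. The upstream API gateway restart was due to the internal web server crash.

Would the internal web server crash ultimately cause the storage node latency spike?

Yes

There is a causal chain: the internal web server crash → the upstream API gateway restart → the storage node latency spike.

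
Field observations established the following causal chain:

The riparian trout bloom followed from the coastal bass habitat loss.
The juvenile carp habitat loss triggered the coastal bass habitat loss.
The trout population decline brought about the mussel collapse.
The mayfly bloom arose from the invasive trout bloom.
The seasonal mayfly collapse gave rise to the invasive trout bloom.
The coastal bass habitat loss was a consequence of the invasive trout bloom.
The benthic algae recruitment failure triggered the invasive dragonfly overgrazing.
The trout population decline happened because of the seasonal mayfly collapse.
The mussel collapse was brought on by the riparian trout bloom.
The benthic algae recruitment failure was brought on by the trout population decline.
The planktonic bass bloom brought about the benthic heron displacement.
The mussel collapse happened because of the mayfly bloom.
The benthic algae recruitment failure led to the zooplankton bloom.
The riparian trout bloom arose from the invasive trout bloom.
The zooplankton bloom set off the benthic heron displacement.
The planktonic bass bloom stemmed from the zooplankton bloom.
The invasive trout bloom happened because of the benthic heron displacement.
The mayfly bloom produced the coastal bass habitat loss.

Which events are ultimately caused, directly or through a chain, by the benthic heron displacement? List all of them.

the coastal bass habitat loss, the invasive trout bloom, the mayfly bloom, the mussel collapse, the riparian trout bloom

Direct effects: the invasive trout bloom.
2 steps out: the mayfly bloom, the coastal bass habitat loss, the riparian trout bloom.
3 steps out: the mussel collapse.
Not reachable from it: the seasonal mayfly collapse, the trout population decline, the benthic algae recruitment failure, the invasive dragonfly overgrazing, the zooplankton bloom, the planktonic bass bloom, the juvenile carp habitat loss.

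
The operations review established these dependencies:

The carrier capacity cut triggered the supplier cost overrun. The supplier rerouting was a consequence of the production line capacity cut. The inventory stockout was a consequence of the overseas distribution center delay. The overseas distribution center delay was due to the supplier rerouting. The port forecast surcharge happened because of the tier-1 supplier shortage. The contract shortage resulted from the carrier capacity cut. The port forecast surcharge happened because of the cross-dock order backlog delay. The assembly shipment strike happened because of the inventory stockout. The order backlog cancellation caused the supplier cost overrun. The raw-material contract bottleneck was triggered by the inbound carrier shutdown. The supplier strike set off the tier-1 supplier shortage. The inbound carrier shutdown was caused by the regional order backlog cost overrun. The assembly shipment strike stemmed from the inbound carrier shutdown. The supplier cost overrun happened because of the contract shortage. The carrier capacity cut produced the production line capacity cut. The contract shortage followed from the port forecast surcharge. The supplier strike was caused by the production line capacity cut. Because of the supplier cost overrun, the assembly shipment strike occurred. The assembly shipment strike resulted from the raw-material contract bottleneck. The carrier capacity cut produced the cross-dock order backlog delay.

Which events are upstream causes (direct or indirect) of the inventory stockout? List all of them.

the carrier capacity cut, the overseas distribution center delay, the production line capacity cut, the supplier rerouting

Immediate cause of the inventory stockout: the overseas distribution center delay.
Further upstream: the carrier capacity cut, the production line capacity cut, the supplier rerouting.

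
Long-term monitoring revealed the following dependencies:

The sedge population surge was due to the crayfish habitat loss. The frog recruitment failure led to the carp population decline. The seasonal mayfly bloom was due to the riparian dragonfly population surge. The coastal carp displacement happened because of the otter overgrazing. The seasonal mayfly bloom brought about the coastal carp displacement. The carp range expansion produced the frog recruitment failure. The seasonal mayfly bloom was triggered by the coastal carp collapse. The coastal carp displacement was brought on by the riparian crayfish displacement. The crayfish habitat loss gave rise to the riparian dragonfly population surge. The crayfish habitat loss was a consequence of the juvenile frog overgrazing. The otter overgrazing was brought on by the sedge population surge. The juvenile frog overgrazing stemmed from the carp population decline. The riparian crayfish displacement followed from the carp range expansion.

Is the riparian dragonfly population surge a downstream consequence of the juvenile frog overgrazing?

There is a causal chain: the juvenile frog overgrazing → the crayfish habitat loss → the riparian dragonfly population surge.

Yes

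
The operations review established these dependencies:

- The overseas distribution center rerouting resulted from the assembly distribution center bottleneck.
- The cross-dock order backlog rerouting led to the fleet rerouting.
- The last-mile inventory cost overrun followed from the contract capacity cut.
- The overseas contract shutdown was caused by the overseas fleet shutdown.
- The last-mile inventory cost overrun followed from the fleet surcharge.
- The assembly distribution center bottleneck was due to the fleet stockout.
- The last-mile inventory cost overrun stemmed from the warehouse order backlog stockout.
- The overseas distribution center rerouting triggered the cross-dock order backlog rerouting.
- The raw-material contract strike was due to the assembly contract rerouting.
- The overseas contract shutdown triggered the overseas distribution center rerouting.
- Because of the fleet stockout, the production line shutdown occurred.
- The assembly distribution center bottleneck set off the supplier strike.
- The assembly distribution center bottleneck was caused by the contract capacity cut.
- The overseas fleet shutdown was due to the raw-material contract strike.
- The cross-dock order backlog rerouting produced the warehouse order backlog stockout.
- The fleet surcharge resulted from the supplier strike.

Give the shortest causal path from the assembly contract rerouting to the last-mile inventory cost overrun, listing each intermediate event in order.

the assembly contract rerouting → the raw-material contract strike → the overseas fleet shutdown → the overseas contract shutdown → the overseas distribution center rerouting → the cross-dock order backlog rerouting → the warehouse order backlog stockout → the last-mile inventory cost overrun

the assembly contract rerouting → the raw-material contract strike
the raw-material contract strike → the overseas fleet shutdown
the overseas fleet shutdown → the overseas contract shutdown
the overseas contract shutdown → the overseas distribution center rerouting
the overseas distribution center rerouting → the cross-dock order backlog rerouting
the cross-dock order backlog rerouting → the warehouse order backlog stockout
the warehouse order backlog stockout → the last-mile inventory cost overrun
Length: 7 steps.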